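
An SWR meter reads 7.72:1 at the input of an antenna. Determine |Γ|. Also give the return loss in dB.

|Γ| ≈ 0.771; return loss ≈ 2.26 dB

|Γ| = (S − 1)/(S + 1) = (7.72 − 1)/(7.72 + 1) = 6.72/8.72
RL = −20·log₁₀|Γ| = −20·log₁₀(0.771)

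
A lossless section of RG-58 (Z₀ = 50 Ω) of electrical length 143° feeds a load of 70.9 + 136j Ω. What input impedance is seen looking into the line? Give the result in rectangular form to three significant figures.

Z_in ≈ 10.6 + j36 Ω

tan(βl) = tan(143°) = -0.754
Z_in = Z_0·(Z_L + jZ_0·tanβl)/(Z_0 + jZ_L·tanβl)
     = 50·(70.9 + j98.3)/(152 − j53.4)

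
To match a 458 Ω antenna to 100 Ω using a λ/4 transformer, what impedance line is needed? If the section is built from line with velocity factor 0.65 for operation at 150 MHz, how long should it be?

Z_qwt = √(Z_0·R_L) = √(100 × 458) = √45800
λ = 0.65·c/f = 1.3 m, so l = λ/4 = 0.325 m

Z_qwt ≈ 214 Ω; length ≈ 32.5 cm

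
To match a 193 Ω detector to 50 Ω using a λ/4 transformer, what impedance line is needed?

Z_qwt ≈ 98.2 Ω

Z_qwt = √(Z_0·R_L) = √(50 × 193) = √9650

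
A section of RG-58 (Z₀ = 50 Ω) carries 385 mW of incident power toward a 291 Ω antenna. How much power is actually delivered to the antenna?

P_delivered ≈ 193 mW

Γ = (291 − 50)/(291 + 50) = 0.707
|Γ|² = 0.499
P_refl = |Γ|²·P_inc = 192 mW, P_del = (1 − |Γ|²)·P_inc = 193 mW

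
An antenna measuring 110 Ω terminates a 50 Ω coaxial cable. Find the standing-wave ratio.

VSWR ≈ 2.2

Γ = (110 − 50)/(110 + 50) = 0.375
VSWR = (1 + 0.375)/(1 − 0.375)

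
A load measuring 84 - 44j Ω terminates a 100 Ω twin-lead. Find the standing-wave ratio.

VSWR ≈ 1.66

Γ = (Z_L − Z_0)/(Z_L + Z_0) = (-16 − j44)/(184 − j44)
|Γ| = 46.8/189 = 0.247
VSWR = (1 + |Γ|)/(1 − |Γ|) = 1.25/0.753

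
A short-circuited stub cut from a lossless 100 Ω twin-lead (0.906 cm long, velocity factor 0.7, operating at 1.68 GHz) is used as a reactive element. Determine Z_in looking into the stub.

λ = v/f = 0.7·c / 1.68 GHz = 0.125 m
βl = 2π·l/λ = 2π × 0.0725 = 26.1°
tan(βl) = 0.49
For a short-circuited stub, Z_in = jZ_0·tan(βl)

Z_in ≈ +j49 Ω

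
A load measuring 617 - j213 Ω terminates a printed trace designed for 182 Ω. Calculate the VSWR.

Γ = (Z_L − Z_0)/(Z_L + Z_0) = (435 − j213)/(799 − j213)
|Γ| = 484/827 = 0.586
VSWR = (1 + |Γ|)/(1 − |Γ|) = 1.59/0.414

VSWR ≈ 3.83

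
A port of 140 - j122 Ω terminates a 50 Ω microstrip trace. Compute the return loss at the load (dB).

RL ≈ 3.46 dB

Γ = (90 − j122)/(190 − j122), |Γ| = 0.671
RL = −20·log₁₀|Γ| = −20·log₁₀(0.671)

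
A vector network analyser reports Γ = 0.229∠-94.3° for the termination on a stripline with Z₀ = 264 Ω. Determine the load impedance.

Z_L = Z_0·(1 + Γ)/(1 − Γ) = 264·(0.983 − j0.228)/(1.02 + j0.228)

Z_L ≈ 230 − j111 Ω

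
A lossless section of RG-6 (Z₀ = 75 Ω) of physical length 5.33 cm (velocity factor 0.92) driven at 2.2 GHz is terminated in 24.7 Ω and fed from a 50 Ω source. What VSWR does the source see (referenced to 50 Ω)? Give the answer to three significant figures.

λ = v/f = 0.92·c / 2.2 GHz = 0.125 m
βl = 2π·l/λ = 2π × 0.425 = 153°
tan(βl) = -0.511
Z_in = Z_0·(Z_L + jZ_0·tanβl)/(Z_0 + jZ_L·tanβl) = 30.3 − j33.2 Ω
Γ_s = (Z_in − Z_s)/(Z_in + Z_s) = (-19.7 − j33.2)/(80.3 − j33.2), |Γ_s| = 0.444
VSWR = (1 + |Γ_s|)/(1 − |Γ_s|)

VSWR ≈ 2.6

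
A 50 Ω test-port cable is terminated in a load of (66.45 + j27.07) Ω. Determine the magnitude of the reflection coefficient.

Γ = (Z_L − Z_0)/(Z_L + Z_0) = (16.45 + j27.07)/(116.5 + j27.07)
|Γ| = 31.7/120

|Γ| ≈ 0.265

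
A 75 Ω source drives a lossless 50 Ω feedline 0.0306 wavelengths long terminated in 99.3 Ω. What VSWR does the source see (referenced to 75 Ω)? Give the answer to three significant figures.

βl = 2π × 0.0306 = 11°
tan(βl) = 0.195
Z_in = Z_0·(Z_L + jZ_0·tanβl)/(Z_0 + jZ_L·tanβl) = 89.7 − j24.9 Ω
Γ_s = (Z_in − Z_s)/(Z_in + Z_s) = (14.7 − j24.9)/(165 − j24.9), |Γ_s| = 0.174
VSWR = (1 + |Γ_s|)/(1 − |Γ_s|)

VSWR ≈ 1.42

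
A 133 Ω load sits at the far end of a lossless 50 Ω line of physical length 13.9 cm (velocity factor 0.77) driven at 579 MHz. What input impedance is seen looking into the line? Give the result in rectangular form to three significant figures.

Z_in ≈ 26.4 + j28.5 Ω

λ = v/f = 0.77·c / 579 MHz = 0.399 m
βl = 2π·l/λ = 2π × 0.348 = 125°
tan(βl) = tan(125°) = -1.41
Z_in = Z_0·(Z_L + jZ_0·tanβl)/(Z_0 + jZ_L·tanβl)
     = 50·(133 − j70.3)/(50 − j187)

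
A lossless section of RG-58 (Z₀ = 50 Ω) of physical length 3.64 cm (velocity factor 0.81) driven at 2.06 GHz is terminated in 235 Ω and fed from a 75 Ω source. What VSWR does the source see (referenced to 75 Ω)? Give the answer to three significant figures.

VSWR ≈ 6.56

λ = v/f = 0.81·c / 2.06 GHz = 0.118 m
βl = 2π·l/λ = 2π × 0.309 = 111°
tan(βl) = -2.59
Z_in = Z_0·(Z_L + jZ_0·tanβl)/(Z_0 + jZ_L·tanβl) = 12.1 + j18.3 Ω
Γ_s = (Z_in − Z_s)/(Z_in + Z_s) = (-62.9 + j18.3)/(87.1 + j18.3), |Γ_s| = 0.735
VSWR = (1 + |Γ_s|)/(1 − |Γ_s|)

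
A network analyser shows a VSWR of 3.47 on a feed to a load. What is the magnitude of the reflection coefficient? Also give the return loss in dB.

|Γ| = (S − 1)/(S + 1) = (3.47 − 1)/(3.47 + 1) = 2.47/4.47
RL = −20·log₁₀|Γ| = −20·log₁₀(0.553)

|Γ| ≈ 0.553; return loss ≈ 5.15 dB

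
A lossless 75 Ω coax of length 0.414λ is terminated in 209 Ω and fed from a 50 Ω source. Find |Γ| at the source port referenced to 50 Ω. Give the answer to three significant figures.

βl = 2π × 0.414 = 149°
tan(βl) = -0.6
Z_in = Z_0·(Z_L + jZ_0·tanβl)/(Z_0 + jZ_L·tanβl) = 74.9 + j80.2 Ω
Γ_s = (Z_in − Z_s)/(Z_in + Z_s) = (24.9 + j80.2)/(125 + j80.2), |Γ_s| = 0.566

|Γ| ≈ 0.566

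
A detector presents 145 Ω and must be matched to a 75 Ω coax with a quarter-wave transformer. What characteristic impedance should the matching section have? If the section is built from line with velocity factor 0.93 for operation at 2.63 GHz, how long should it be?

Z_qwt ≈ 104 Ω; length ≈ 2.65 cm

Z_qwt = √(Z_0·R_L) = √(75 × 145) = √10880
λ = 0.93·c/f = 0.106 m, so l = λ/4 = 0.0265 m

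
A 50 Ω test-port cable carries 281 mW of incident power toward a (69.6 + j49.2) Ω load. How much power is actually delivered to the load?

P_delivered ≈ 234 mW

|Γ| = |(19.6 + j49.2)/(119.6 + j49.2)| = 0.41
|Γ|² = 0.168
P_refl = |Γ|²·P_inc = 47.1 mW, P_del = (1 − |Γ|²)·P_inc = 234 mW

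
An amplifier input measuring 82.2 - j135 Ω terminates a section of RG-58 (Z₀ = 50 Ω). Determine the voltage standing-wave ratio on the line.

Γ = (Z_L − Z_0)/(Z_L + Z_0) = (32.2 − j135)/(132.2 − j135)
|Γ| = 139/189 = 0.735
VSWR = (1 + |Γ|)/(1 − |Γ|) = 1.73/0.265

VSWR ≈ 6.53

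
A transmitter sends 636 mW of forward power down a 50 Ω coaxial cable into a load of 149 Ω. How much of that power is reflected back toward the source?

Γ = (149 − 50)/(149 + 50) = 0.497
|Γ|² = 0.247
P_refl = |Γ|²·P_inc = 157 mW, P_del = (1 − |Γ|²)·P_inc = 479 mW

P_reflected ≈ 157 mW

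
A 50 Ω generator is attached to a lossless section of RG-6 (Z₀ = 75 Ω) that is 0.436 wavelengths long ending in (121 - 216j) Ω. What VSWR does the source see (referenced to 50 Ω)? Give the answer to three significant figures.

VSWR ≈ 10.7

βl = 2π × 0.436 = 157°
tan(βl) = -0.425
Z_in = Z_0·(Z_L + jZ_0·tanβl)/(Z_0 + jZ_L·tanβl) = 274 + j266 Ω
Γ_s = (Z_in − Z_s)/(Z_in + Z_s) = (224 + j266)/(324 + j266), |Γ_s| = 0.83
VSWR = (1 + |Γ_s|)/(1 − |Γ_s|)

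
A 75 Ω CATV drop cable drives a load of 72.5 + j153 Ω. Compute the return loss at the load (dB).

Γ = (-2.5 + j153)/(147.5 + j153), |Γ| = 0.72
RL = −20·log₁₀|Γ| = −20·log₁₀(0.72)

RL ≈ 2.85 dB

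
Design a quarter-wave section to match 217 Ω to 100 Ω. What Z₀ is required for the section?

Z_qwt = √(Z_0·R_L) = √(100 × 217) = √21700

Z_qwt ≈ 147 Ω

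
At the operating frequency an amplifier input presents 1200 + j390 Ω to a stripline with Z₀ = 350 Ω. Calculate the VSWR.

VSWR ≈ 3.82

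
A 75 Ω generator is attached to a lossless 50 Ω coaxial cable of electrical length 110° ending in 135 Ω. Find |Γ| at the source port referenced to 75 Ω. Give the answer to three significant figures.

tan(βl) = -2.75
Z_in = Z_0·(Z_L + jZ_0·tanβl)/(Z_0 + jZ_L·tanβl) = 20.6 + j15.4 Ω
Γ_s = (Z_in − Z_s)/(Z_in + Z_s) = (-54.4 + j15.4)/(95.6 + j15.4), |Γ_s| = 0.584

|Γ| ≈ 0.584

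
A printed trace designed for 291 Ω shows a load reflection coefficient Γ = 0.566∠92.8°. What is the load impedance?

Z_L ≈ 144 + j239 Ω

Z_L = Z_0·(1 + Γ)/(1 − Γ) = 291·(0.972 + j0.565)/(1.03 − j0.565)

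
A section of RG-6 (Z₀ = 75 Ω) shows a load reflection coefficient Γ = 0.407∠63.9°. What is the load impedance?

Z_L ≈ 77.5 + j67.9 Ω

Z_L = Z_0·(1 + Γ)/(1 − Γ) = 75·(1.18 + j0.365)/(0.821 − j0.365)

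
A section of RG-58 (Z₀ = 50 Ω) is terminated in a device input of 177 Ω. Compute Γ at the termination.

Γ = (Z_L − Z_0)/(Z_L + Z_0) = (177 − 50)/(177 + 50) = 127/227

Γ = 0.559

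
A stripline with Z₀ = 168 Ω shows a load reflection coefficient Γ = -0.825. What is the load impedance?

Z_L ≈ 16.1 Ω

Z_L = Z_0·(1 + Γ)/(1 − Γ) = 168·(0.175)/(1.82)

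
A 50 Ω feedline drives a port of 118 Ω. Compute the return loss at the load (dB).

Γ = (118 − 50)/(118 + 50) = 0.405
RL = −20·log₁₀|Γ| = −20·log₁₀(0.405)

RL ≈ 7.86 dB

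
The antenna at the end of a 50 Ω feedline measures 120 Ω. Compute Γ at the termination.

Γ = 0.412

Γ = (Z_L − Z_0)/(Z_L + Z_0) = (120 − 50)/(120 + 50) = 70/170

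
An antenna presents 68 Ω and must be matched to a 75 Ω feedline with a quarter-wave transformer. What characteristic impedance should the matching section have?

Z_qwt ≈ 71.4 Ω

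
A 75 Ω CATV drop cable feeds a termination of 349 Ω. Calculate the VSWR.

VSWR ≈ 4.65

Γ = (349 − 75)/(349 + 75) = 0.646
VSWR = (1 + 0.646)/(1 − 0.646)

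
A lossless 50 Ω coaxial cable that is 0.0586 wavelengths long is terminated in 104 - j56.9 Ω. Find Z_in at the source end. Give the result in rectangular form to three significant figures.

βl = 2π × 0.0586 = 21.1°
tan(βl) = tan(21.1°) = 0.386
Z_in = Z_0·(Z_L + jZ_0·tanβl)/(Z_0 + jZ_L·tanβl)
     = 50·(104 − j37.6)/(72 + j40.1)

Z_in ≈ 44 − j50.7 Ω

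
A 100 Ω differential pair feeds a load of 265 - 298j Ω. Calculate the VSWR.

VSWR ≈ 6.22

Γ = (Z_L − Z_0)/(Z_L + Z_0) = (165 − j298)/(365 − j298)
|Γ| = 341/471 = 0.723
VSWR = (1 + |Γ|)/(1 − |Γ|) = 1.72/0.277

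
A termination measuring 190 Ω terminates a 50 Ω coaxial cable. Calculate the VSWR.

VSWR ≈ 3.8

For a purely resistive load, VSWR = R_L/Z_0 or Z_0/R_L (whichever > 1) = 190/50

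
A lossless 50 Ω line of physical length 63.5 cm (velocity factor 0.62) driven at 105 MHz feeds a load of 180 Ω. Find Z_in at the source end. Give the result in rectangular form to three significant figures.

Z_in ≈ 21.9 + j35.6 Ω

λ = v/f = 0.62·c / 105 MHz = 1.77 m
βl = 2π·l/λ = 2π × 0.358 = 129°
tan(βl) = tan(129°) = -1.23
Z_in = Z_0·(Z_L + jZ_0·tanβl)/(Z_0 + jZ_L·tanβl)
     = 50·(180 − j61.6)/(50 − j222)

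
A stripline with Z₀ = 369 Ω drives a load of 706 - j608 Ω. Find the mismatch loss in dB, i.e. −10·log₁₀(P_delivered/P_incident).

Γ = (337 − j608)/(1075 − j608), |Γ| = 0.563
|Γ|² = 0.317, so P_del/P_inc = 1 − |Γ|² = 0.683
ML = −10·log₁₀(1 − |Γ|²)

mismatch loss ≈ 1.65 dB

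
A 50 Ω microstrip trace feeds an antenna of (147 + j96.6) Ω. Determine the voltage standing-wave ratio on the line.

VSWR ≈ 4.32

Γ = (Z_L − Z_0)/(Z_L + Z_0) = (97 + j96.6)/(197 + j96.6)
|Γ| = 137/219 = 0.624
VSWR = (1 + |Γ|)/(1 − |Γ|) = 1.62/0.376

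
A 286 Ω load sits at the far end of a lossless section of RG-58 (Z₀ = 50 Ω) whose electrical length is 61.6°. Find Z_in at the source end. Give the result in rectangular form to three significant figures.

Z_in ≈ 11.2 − j26 Ω

tan(βl) = tan(61.6°) = 1.85
Z_in = Z_0·(Z_L + jZ_0·tanβl)/(Z_0 + jZ_L·tanβl)
     = 50·(286 + j92.5)/(50 + j529)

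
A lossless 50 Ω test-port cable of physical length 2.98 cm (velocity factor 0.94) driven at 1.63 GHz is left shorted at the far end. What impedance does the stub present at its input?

Z_in ≈ +j94.1 Ω

λ = v/f = 0.94·c / 1.63 GHz = 0.173 m
βl = 2π·l/λ = 2π × 0.172 = 62°
tan(βl) = 1.88
For a shorted stub, Z_in = jZ_0·tan(βl)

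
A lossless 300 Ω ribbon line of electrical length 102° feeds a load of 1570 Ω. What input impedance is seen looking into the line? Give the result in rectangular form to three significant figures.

Z_in ≈ 59.8 + j61.3 Ω

tan(βl) = tan(102°) = -4.7
Z_in = Z_0·(Z_L + jZ_0·tanβl)/(Z_0 + jZ_L·tanβl)
     = 300·(1570 − j1410)/(300 − j7390)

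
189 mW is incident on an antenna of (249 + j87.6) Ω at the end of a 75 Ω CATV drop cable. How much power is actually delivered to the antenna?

P_delivered ≈ 125 mW

|Γ| = |(174 + j87.6)/(324 + j87.6)| = 0.58
|Γ|² = 0.337
P_refl = |Γ|²·P_inc = 63.7 mW, P_del = (1 − |Γ|²)·P_inc = 125 mW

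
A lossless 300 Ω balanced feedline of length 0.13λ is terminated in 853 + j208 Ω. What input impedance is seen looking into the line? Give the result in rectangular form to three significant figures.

βl = 2π × 0.13 = 46.8°
tan(βl) = tan(46.8°) = 1.06
Z_in = Z_0·(Z_L + jZ_0·tanβl)/(Z_0 + jZ_L·tanβl)
     = 300·(853 + j527)/(78.5 + j908)

Z_in ≈ 197 − j265 Ω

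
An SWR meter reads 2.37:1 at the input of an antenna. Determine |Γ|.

|Γ| = (S − 1)/(S + 1) = (2.37 − 1)/(2.37 + 1) = 1.37/3.37

|Γ| ≈ 0.407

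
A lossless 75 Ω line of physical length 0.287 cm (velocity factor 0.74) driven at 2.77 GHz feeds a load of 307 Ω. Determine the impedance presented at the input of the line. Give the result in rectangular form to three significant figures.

Z_in ≈ 172 − j144 Ω

λ = v/f = 0.74·c / 2.77 GHz = 0.0801 m
βl = 2π·l/λ = 2π × 0.0358 = 12.9°
tan(βl) = tan(12.9°) = 0.229
Z_in = Z_0·(Z_L + jZ_0·tanβl)/(Z_0 + jZ_L·tanβl)
     = 75·(307 + j17.2)/(75 + j70.3)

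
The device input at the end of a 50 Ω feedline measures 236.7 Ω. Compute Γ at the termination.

Γ = (Z_L − Z_0)/(Z_L + Z_0) = (236.7 − 50)/(236.7 + 50) = 186.7/286.7

Γ = 0.651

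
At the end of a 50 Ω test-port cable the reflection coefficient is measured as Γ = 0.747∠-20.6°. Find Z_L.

Z_L ≈ 139 − j165 Ω

Z_L = Z_0·(1 + Γ)/(1 − Γ) = 50·(1.7 − j0.263)/(0.301 + j0.263)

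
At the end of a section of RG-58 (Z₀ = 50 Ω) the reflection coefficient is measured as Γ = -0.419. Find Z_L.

Z_L = Z_0·(1 + Γ)/(1 − Γ) = 50·(0.581)/(1.42)

Z_L ≈ 20.5 Ω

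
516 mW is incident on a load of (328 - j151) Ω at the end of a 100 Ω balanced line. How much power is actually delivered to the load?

|Γ| = |(228 − j151)/(428 − j151)| = 0.603
|Γ|² = 0.363
P_refl = |Γ|²·P_inc = 187 mW, P_del = (1 − |Γ|²)·P_inc = 329 mW

P_delivered ≈ 329 mW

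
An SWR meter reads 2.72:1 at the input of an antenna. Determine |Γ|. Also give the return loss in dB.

|Γ| = (S − 1)/(S + 1) = (2.72 − 1)/(2.72 + 1) = 1.72/3.72
RL = −20·log₁₀|Γ| = −20·log₁₀(0.462)

|Γ| ≈ 0.462; return loss ≈ 6.7 dB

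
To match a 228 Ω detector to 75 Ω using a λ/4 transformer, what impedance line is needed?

Z_qwt ≈ 131 Ω

Z_qwt = √(Z_0·R_L) = √(75 × 228) = √17100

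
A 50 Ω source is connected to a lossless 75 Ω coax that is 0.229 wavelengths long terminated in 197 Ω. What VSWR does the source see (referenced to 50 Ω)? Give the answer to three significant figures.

VSWR ≈ 1.8

βl = 2π × 0.229 = 82.4°
tan(βl) = 7.53
Z_in = Z_0·(Z_L + jZ_0·tanβl)/(Z_0 + jZ_L·tanβl) = 29 − j8.49 Ω
Γ_s = (Z_in − Z_s)/(Z_in + Z_s) = (-21 − j8.49)/(79 − j8.49), |Γ_s| = 0.285
VSWR = (1 + |Γ_s|)/(1 − |Γ_s|)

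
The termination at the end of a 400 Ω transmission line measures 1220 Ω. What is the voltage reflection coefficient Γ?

Γ = 0.506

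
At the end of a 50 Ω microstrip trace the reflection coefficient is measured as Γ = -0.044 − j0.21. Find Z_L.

Z_L = Z_0·(1 + Γ)/(1 − Γ) = 50·(0.956 − j0.21)/(1.04 + j0.21)

Z_L ≈ 42.1 − j18.5 Ω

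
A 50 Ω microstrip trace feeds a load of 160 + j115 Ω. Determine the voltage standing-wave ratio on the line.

Γ = (Z_L − Z_0)/(Z_L + Z_0) = (110 + j115)/(210 + j115)
|Γ| = 159/239 = 0.665
VSWR = (1 + |Γ|)/(1 − |Γ|) = 1.66/0.335

VSWR ≈ 4.96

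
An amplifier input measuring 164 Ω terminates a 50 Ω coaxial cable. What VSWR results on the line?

For a purely resistive load, VSWR = R_L/Z_0 or Z_0/R_L (whichever > 1) = 164/50

VSWR ≈ 3.28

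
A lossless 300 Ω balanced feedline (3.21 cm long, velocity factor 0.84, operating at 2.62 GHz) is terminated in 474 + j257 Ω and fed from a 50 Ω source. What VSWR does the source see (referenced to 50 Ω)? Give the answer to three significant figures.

λ = v/f = 0.84·c / 2.62 GHz = 0.0962 m
βl = 2π·l/λ = 2π × 0.334 = 120°
tan(βl) = -1.72
Z_in = Z_0·(Z_L + jZ_0·tanβl)/(Z_0 + jZ_L·tanβl) = 139 + j47.8 Ω
Γ_s = (Z_in − Z_s)/(Z_in + Z_s) = (88.9 + j47.8)/(189 + j47.8), |Γ_s| = 0.518
VSWR = (1 + |Γ_s|)/(1 − |Γ_s|)

VSWR ≈ 3.15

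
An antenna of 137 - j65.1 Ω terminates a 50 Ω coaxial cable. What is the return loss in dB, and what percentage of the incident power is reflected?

RL ≈ 5.21 dB; 30.1% of incident power reflected

Γ = (87 − j65.1)/(187 − j65.1), |Γ| = 0.549
RL = −20·log₁₀(0.549) = 5.21 dB
P_refl/P_inc = |Γ|² = 0.301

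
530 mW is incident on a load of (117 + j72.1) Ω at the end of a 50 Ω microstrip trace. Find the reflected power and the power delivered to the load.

P_reflected ≈ 155 mW; P_delivered ≈ 375 mW

|Γ| = |(67 + j72.1)/(167 + j72.1)| = 0.541
|Γ|² = 0.293
P_refl = |Γ|²·P_inc = 155 mW, P_del = (1 − |Γ|²)·P_inc = 375 mW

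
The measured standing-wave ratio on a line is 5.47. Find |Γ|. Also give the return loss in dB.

|Γ| ≈ 0.691; return loss ≈ 3.21 dB

|Γ| = (S − 1)/(S + 1) = (5.47 − 1)/(5.47 + 1) = 4.47/6.47
RL = −20·log₁₀|Γ| = −20·log₁₀(0.691)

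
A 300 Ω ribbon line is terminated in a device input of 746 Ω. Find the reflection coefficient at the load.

Γ = (Z_L − Z_0)/(Z_L + Z_0) = (746 − 300)/(746 + 300) = 446/1046

Γ = 0.426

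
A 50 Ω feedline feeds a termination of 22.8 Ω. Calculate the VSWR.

VSWR ≈ 2.19

For a purely resistive load, VSWR = R_L/Z_0 or Z_0/R_L (whichever > 1) = 50/22.8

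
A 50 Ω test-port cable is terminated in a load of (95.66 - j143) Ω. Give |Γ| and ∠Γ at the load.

Γ = (Z_L − Z_0)/(Z_L + Z_0) = (45.66 − j143)/(145.7 − j143)
|Γ| = 150/204 = 0.735

Γ ≈ 0.735 ∠ -27.8°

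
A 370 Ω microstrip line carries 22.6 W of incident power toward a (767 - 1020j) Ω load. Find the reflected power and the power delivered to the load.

P_reflected ≈ 11.6 W; P_delivered ≈ 11 W

|Γ| = |(397 − j1020)/(1137 − j1020)| = 0.717
|Γ|² = 0.513
P_refl = |Γ|²·P_inc = 11.6 W, P_del = (1 − |Γ|²)·P_inc = 11 W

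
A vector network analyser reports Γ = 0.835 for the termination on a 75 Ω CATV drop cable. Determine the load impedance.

Z_L = Z_0·(1 + Γ)/(1 − Γ) = 75·(1.83)/(0.165)

Z_L ≈ 834 Ω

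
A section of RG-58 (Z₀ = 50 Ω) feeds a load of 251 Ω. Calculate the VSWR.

VSWR ≈ 5.02

Γ = (251 − 50)/(251 + 50) = 0.668
VSWR = (1 + 0.668)/(1 − 0.668)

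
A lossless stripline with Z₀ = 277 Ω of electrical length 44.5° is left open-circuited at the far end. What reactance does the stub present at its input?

tan(βl) = 0.983
For an open-circuited stub, Z_in = −jZ_0·cot(βl) = −jZ_0/tan(βl)

X_in ≈ -282 Ω (capacitive)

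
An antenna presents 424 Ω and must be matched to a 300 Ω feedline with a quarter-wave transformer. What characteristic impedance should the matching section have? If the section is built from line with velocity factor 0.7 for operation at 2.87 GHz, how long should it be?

Z_qwt = √(Z_0·R_L) = √(300 × 424) = √127200
λ = 0.7·c/f = 0.0732 m, so l = λ/4 = 0.0183 m

Z_qwt ≈ 357 Ω; length ≈ 1.83 cm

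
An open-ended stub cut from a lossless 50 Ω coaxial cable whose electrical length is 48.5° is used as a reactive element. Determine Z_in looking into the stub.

tan(βl) = 1.13
For an open-ended stub, Z_in = −jZ_0·cot(βl) = −jZ_0/tan(βl)

Z_in ≈ −j44.2 Ω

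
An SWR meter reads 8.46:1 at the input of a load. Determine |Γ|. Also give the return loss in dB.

|Γ| ≈ 0.789; return loss ≈ 2.06 dB

|Γ| = (S − 1)/(S + 1) = (8.46 − 1)/(8.46 + 1) = 7.46/9.46
RL = −20·log₁₀|Γ| = −20·log₁₀(0.789)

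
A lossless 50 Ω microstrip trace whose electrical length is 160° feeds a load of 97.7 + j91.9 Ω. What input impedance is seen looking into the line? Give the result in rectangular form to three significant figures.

Z_in ≈ 33.6 + j58.5 Ω

tan(βl) = tan(160°) = -0.364
Z_in = Z_0·(Z_L + jZ_0·tanβl)/(Z_0 + jZ_L·tanβl)
     = 50·(97.7 + j73.7)/(83.4 − j35.6)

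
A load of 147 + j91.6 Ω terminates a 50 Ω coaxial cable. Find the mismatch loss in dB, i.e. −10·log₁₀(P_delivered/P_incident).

Γ = (97 + j91.6)/(197 + j91.6), |Γ| = 0.614
|Γ|² = 0.377, so P_del/P_inc = 1 − |Γ|² = 0.623
ML = −10·log₁₀(1 − |Γ|²)

mismatch loss ≈ 2.06 dB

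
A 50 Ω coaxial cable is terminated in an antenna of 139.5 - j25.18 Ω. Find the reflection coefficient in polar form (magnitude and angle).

Γ = (Z_L − Z_0)/(Z_L + Z_0) = (89.5 − j25.18)/(189.5 − j25.18)
|Γ| = 93/191 = 0.486

Γ ≈ 0.486 ∠ -8.14°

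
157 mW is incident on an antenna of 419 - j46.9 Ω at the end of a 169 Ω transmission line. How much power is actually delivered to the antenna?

|Γ| = |(250 − j46.9)/(588 − j46.9)| = 0.431
|Γ|² = 0.186
P_refl = |Γ|²·P_inc = 29.2 mW, P_del = (1 − |Γ|²)·P_inc = 128 mW

P_delivered ≈ 128 mW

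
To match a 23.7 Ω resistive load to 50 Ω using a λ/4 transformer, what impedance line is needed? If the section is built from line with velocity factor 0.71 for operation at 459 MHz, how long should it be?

Z_qwt = √(Z_0·R_L) = √(50 × 23.7) = √1185
λ = 0.71·c/f = 0.464 m, so l = λ/4 = 0.116 m

Z_qwt ≈ 34.4 Ω; length ≈ 11.6 cm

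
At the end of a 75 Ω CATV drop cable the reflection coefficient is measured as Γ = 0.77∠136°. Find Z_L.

Z_L ≈ 11.3 + j29.7 Ω

Z_L = Z_0·(1 + Γ)/(1 − Γ) = 75·(0.446 + j0.535)/(1.55 − j0.535)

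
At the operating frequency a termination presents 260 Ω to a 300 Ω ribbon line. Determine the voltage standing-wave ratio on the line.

For a purely resistive load, VSWR = R_L/Z_0 or Z_0/R_L (whichever > 1) = 300/260

VSWR ≈ 1.15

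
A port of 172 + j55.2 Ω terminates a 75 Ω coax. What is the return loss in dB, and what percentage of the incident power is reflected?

Γ = (97 + j55.2)/(247 + j55.2), |Γ| = 0.441
RL = −20·log₁₀(0.441) = 7.11 dB
P_refl/P_inc = |Γ|² = 0.194

RL ≈ 7.11 dB; 19.4% of incident power reflected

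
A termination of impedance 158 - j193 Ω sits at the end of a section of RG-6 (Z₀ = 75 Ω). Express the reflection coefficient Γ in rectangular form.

Γ = (Z_L − Z_0)/(Z_L + Z_0) = (83 − j193)/(233 − j193)

Γ ≈ 0.618 − j0.316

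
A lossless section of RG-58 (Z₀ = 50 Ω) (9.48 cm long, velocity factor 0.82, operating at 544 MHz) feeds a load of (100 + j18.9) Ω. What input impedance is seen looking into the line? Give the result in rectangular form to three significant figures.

λ = v/f = 0.82·c / 544 MHz = 0.452 m
βl = 2π·l/λ = 2π × 0.21 = 75.5°
tan(βl) = tan(75.5°) = 3.86
Z_in = Z_0·(Z_L + jZ_0·tanβl)/(Z_0 + jZ_L·tanβl)
     = 50·(100 + j212)/(-22.9 + j386)

Z_in ≈ 26.6 − j14.5 Ω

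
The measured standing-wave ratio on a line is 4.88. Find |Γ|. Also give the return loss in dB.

|Γ| ≈ 0.66; return loss ≈ 3.61 dB

|Γ| = (S − 1)/(S + 1) = (4.88 − 1)/(4.88 + 1) = 3.88/5.88
RL = −20·log₁₀|Γ| = −20·log₁₀(0.66)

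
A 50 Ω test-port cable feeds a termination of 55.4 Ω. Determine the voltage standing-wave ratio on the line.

VSWR ≈ 1.11

Γ = (55.4 − 50)/(55.4 + 50) = 0.0512
VSWR = (1 + 0.0512)/(1 − 0.0512)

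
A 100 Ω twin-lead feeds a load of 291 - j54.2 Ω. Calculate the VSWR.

VSWR ≈ 3.02

Γ = (Z_L − Z_0)/(Z_L + Z_0) = (191 − j54.2)/(391 − j54.2)
|Γ| = 199/395 = 0.503
VSWR = (1 + |Γ|)/(1 − |Γ|) = 1.5/0.497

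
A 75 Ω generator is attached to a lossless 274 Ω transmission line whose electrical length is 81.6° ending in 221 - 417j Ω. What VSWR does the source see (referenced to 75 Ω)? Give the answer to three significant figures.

tan(βl) = 6.77
Z_in = Z_0·(Z_L + jZ_0·tanβl)/(Z_0 + jZ_L·tanβl) = 65.7 + j95.5 Ω
Γ_s = (Z_in − Z_s)/(Z_in + Z_s) = (-9.32 + j95.5)/(141 + j95.5), |Γ_s| = 0.564
VSWR = (1 + |Γ_s|)/(1 − |Γ_s|)

VSWR ≈ 3.59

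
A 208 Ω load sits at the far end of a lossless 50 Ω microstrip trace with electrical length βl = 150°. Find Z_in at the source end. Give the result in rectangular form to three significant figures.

Z_in ≈ 41 + j69.5 Ω

tan(βl) = tan(150°) = -0.577
Z_in = Z_0·(Z_L + jZ_0·tanβl)/(Z_0 + jZ_L·tanβl)
     = 50·(208 − j28.9)/(50 − j120)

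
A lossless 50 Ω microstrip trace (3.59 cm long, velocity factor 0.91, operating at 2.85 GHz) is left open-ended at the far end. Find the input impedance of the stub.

λ = v/f = 0.91·c / 2.85 GHz = 0.0958 m
βl = 2π·l/λ = 2π × 0.375 = 135°
tan(βl) = -1
For an open-ended stub, Z_in = −jZ_0·cot(βl) = −jZ_0/tan(βl)

Z_in ≈ +j49.9 Ω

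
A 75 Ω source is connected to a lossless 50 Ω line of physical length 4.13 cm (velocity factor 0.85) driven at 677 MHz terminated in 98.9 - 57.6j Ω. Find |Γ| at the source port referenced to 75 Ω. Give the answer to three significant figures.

λ = v/f = 0.85·c / 677 MHz = 0.377 m
βl = 2π·l/λ = 2π × 0.11 = 39.5°
tan(βl) = 0.824
Z_in = Z_0·(Z_L + jZ_0·tanβl)/(Z_0 + jZ_L·tanβl) = 25.7 − j29.9 Ω
Γ_s = (Z_in − Z_s)/(Z_in + Z_s) = (-49.3 − j29.9)/(101 − j29.9), |Γ_s| = 0.549

|Γ| ≈ 0.549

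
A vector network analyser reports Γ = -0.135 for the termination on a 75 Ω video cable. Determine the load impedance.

Z_L = Z_0·(1 + Γ)/(1 − Γ) = 75·(0.865)/(1.14)

Z_L ≈ 57.2 Ω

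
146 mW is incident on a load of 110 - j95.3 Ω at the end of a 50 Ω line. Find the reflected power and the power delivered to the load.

|Γ| = |(60 − j95.3)/(160 − j95.3)| = 0.605
|Γ|² = 0.366
P_refl = |Γ|²·P_inc = 53.4 mW, P_del = (1 − |Γ|²)·P_inc = 92.6 mW

P_reflected ≈ 53.4 mW; P_delivered ≈ 92.6 mW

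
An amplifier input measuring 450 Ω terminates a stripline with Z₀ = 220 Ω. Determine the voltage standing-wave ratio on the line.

VSWR ≈ 2.05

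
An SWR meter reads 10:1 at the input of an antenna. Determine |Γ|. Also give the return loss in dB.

|Γ| = (S − 1)/(S + 1) = (10 − 1)/(10 + 1) = 9/11
RL = −20·log₁₀|Γ| = −20·log₁₀(0.818)

|Γ| ≈ 0.818; return loss ≈ 1.74 dB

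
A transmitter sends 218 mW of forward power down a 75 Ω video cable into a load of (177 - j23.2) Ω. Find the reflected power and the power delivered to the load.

|Γ| = |(102 − j23.2)/(252 − j23.2)| = 0.413
|Γ|² = 0.171
P_refl = |Γ|²·P_inc = 37.2 mW, P_del = (1 − |Γ|²)·P_inc = 181 mW

P_reflected ≈ 37.2 mW; P_delivered ≈ 181 mW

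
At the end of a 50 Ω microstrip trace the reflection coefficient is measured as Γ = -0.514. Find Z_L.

Z_L ≈ 16.1 Ω

Z_L = Z_0·(1 + Γ)/(1 − Γ) = 50·(0.486)/(1.51)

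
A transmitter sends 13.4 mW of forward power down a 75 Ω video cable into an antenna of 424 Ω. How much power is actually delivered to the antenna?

P_delivered ≈ 6.85 mW

Γ = (424 − 75)/(424 + 75) = 0.699
|Γ|² = 0.489
P_refl = |Γ|²·P_inc = 6.55 mW, P_del = (1 − |Γ|²)·P_inc = 6.85 mW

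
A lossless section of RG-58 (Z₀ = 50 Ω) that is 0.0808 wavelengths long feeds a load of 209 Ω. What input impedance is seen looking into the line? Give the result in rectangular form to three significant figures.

βl = 2π × 0.0808 = 29.1°
tan(βl) = tan(29.1°) = 0.556
Z_in = Z_0·(Z_L + jZ_0·tanβl)/(Z_0 + jZ_L·tanβl)
     = 50·(209 + j27.8)/(50 + j116)

Z_in ≈ 42.7 − j71.5 Ω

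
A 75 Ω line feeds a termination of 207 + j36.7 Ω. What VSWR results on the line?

Γ = (Z_L − Z_0)/(Z_L + Z_0) = (132 + j36.7)/(282 + j36.7)
|Γ| = 137/284 = 0.482
VSWR = (1 + |Γ|)/(1 − |Γ|) = 1.48/0.518

VSWR ≈ 2.86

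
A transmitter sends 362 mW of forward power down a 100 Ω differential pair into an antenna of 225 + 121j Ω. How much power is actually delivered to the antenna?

P_delivered ≈ 271 mW

|Γ| = |(125 + j121)/(325 + j121)| = 0.502
|Γ|² = 0.252
P_refl = |Γ|²·P_inc = 91.1 mW, P_del = (1 − |Γ|²)·P_inc = 271 mW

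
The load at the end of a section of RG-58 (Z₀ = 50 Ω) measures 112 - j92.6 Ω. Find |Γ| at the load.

|Γ| ≈ 0.597

Γ = (Z_L − Z_0)/(Z_L + Z_0) = (62 − j92.6)/(162 − j92.6)
|Γ| = 111/187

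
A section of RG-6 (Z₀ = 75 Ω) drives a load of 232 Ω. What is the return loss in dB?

Γ = (232 − 75)/(232 + 75) = 0.511
RL = −20·log₁₀|Γ| = −20·log₁₀(0.511)

RL ≈ 5.82 dB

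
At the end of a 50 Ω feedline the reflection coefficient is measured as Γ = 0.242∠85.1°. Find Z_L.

Z_L ≈ 46.3 + j23.7 Ω

Z_L = Z_0·(1 + Γ)/(1 − Γ) = 50·(1.02 + j0.241)/(0.979 − j0.241)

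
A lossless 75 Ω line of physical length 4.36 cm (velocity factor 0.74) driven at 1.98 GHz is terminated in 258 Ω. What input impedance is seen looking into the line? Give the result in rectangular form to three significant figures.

λ = v/f = 0.74·c / 1.98 GHz = 0.112 m
βl = 2π·l/λ = 2π × 0.389 = 140°
tan(βl) = tan(140°) = -0.839
Z_in = Z_0·(Z_L + jZ_0·tanβl)/(Z_0 + jZ_L·tanβl)
     = 75·(258 − j63)/(75 − j217)

Z_in ≈ 47.1 + j73 Ω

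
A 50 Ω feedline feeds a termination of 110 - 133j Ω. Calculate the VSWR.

Γ = (Z_L − Z_0)/(Z_L + Z_0) = (60 − j133)/(160 − j133)
|Γ| = 146/208 = 0.701
VSWR = (1 + |Γ|)/(1 − |Γ|) = 1.7/0.299

VSWR ≈ 5.7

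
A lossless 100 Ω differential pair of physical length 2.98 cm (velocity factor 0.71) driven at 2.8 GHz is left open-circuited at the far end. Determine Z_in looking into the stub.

λ = v/f = 0.71·c / 2.8 GHz = 0.0761 m
βl = 2π·l/λ = 2π × 0.392 = 141°
tan(βl) = -0.809
For an open-circuited stub, Z_in = −jZ_0·cot(βl) = −jZ_0/tan(βl)

Z_in ≈ +j124 Ω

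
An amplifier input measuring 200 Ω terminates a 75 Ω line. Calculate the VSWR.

VSWR ≈ 2.67

For a purely resistive load, VSWR = R_L/Z_0 or Z_0/R_L (whichever > 1) = 200/75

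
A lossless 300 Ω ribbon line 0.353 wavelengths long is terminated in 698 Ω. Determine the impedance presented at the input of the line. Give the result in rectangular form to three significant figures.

Z_in ≈ 183 + j167 Ω

βl = 2π × 0.353 = 127°
tan(βl) = tan(127°) = -1.32
Z_in = Z_0·(Z_L + jZ_0·tanβl)/(Z_0 + jZ_L·tanβl)
     = 300·(698 − j397)/(300 − j924)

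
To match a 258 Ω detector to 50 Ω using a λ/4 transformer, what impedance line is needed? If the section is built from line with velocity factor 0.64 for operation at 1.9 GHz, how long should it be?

Z_qwt ≈ 114 Ω; length ≈ 2.53 cm

Z_qwt = √(Z_0·R_L) = √(50 × 258) = √12900
λ = 0.64·c/f = 0.101 m, so l = λ/4 = 0.0253 m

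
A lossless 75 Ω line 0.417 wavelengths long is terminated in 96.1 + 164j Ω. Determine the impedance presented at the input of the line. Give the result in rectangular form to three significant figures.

Z_in ≈ 22.7 + j61 Ω

βl = 2π × 0.417 = 150°
tan(βl) = tan(150°) = -0.575
Z_in = Z_0·(Z_L + jZ_0·tanβl)/(Z_0 + jZ_L·tanβl)
     = 75·(96.1 + j121)/(169 − j55.2)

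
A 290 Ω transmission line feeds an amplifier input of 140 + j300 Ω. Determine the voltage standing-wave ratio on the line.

VSWR ≈ 4.55

Γ = (Z_L − Z_0)/(Z_L + Z_0) = (-150 + j300)/(430 + j300)
|Γ| = 335/524 = 0.64
VSWR = (1 + |Γ|)/(1 − |Γ|) = 1.64/0.36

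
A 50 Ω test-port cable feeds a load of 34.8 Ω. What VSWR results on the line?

Γ = (34.8 − 50)/(34.8 + 50) = -0.179
VSWR = (1 + 0.179)/(1 − 0.179)

VSWR ≈ 1.44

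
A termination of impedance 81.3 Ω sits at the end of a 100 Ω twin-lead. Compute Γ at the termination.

Γ = -0.103

Γ = (Z_L − Z_0)/(Z_L + Z_0) = (81.3 − 100)/(81.3 + 100) = -18.7/181.3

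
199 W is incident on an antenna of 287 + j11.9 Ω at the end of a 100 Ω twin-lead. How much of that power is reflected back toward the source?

P_reflected ≈ 46.6 W

|Γ| = |(187 + j11.9)/(387 + j11.9)| = 0.484
|Γ|² = 0.234
P_refl = |Γ|²·P_inc = 46.6 W, P_del = (1 − |Γ|²)·P_inc = 152 W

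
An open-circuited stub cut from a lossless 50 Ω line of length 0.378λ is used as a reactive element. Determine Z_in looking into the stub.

Z_in ≈ +j51.9 Ω

βl = 2π × 0.378 = 136°
tan(βl) = -0.963
For an open-circuited stub, Z_in = −jZ_0·cot(βl) = −jZ_0/tan(βl)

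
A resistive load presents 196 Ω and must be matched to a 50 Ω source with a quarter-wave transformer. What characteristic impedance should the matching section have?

Z_qwt ≈ 99 Ω

Z_qwt = √(Z_0·R_L) = √(50 × 196) = √9800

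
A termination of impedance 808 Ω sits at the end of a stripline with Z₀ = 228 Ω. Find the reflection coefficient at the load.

Γ = 0.56

Γ = (Z_L − Z_0)/(Z_L + Z_0) = (808 − 228)/(808 + 228) = 580/1036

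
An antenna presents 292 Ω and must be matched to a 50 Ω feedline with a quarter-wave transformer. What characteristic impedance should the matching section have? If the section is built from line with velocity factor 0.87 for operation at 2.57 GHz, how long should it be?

Z_qwt = √(Z_0·R_L) = √(50 × 292) = √14600
λ = 0.87·c/f = 0.102 m, so l = λ/4 = 0.0254 m

Z_qwt ≈ 121 Ω; length ≈ 2.54 cm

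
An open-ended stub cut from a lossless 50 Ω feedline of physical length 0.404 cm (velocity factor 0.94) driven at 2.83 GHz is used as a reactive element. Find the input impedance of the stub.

λ = v/f = 0.94·c / 2.83 GHz = 0.0996 m
βl = 2π·l/λ = 2π × 0.0405 = 14.6°
tan(βl) = 0.26
For an open-ended stub, Z_in = −jZ_0·cot(βl) = −jZ_0/tan(βl)

Z_in ≈ −j192 Ω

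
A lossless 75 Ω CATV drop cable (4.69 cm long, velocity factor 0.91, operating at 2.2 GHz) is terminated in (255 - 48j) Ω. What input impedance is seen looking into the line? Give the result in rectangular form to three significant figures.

Z_in ≈ 45.2 + j72.5 Ω

λ = v/f = 0.91·c / 2.2 GHz = 0.124 m
βl = 2π·l/λ = 2π × 0.378 = 136°
tan(βl) = tan(136°) = -0.964
Z_in = Z_0·(Z_L + jZ_0·tanβl)/(Z_0 + jZ_L·tanβl)
     = 75·(255 − j120)/(28.7 − j246)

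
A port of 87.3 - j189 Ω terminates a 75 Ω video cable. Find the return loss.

Γ = (12.3 − j189)/(162.3 − j189), |Γ| = 0.76
RL = −20·log₁₀|Γ| = −20·log₁₀(0.76)

RL ≈ 2.38 dB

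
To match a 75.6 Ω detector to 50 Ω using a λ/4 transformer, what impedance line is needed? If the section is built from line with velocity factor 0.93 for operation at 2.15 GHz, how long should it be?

Z_qwt ≈ 61.5 Ω; length ≈ 3.24 cm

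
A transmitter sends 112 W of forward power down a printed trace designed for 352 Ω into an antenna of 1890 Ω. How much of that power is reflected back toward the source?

P_reflected ≈ 52.7 W

Γ = (1890 − 352)/(1890 + 352) = 0.686
|Γ|² = 0.471
P_refl = |Γ|²·P_inc = 52.7 W, P_del = (1 − |Γ|²)·P_inc = 59.3 W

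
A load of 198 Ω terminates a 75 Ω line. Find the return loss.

RL ≈ 6.93 dB

Γ = (198 − 75)/(198 + 75) = 0.451
RL = −20·log₁₀|Γ| = −20·log₁₀(0.451)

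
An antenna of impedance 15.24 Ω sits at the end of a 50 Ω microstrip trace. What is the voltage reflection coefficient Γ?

Γ = -0.533

Γ = (Z_L − Z_0)/(Z_L + Z_0) = (15.24 − 50)/(15.24 + 50) = -34.76/65.24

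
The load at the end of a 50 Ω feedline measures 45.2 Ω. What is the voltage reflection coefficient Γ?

Γ = -0.0504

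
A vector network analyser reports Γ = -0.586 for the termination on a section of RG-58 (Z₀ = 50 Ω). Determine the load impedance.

Z_L ≈ 13.1 Ω

Z_L = Z_0·(1 + Γ)/(1 − Γ) = 50·(0.414)/(1.59)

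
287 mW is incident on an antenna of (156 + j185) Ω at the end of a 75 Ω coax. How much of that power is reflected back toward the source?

P_reflected ≈ 134 mW

|Γ| = |(81 + j185)/(231 + j185)| = 0.682
|Γ|² = 0.466
P_refl = |Γ|²·P_inc = 134 mW, P_del = (1 − |Γ|²)·P_inc = 153 mW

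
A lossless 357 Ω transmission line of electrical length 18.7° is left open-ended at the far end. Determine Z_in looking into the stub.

tan(βl) = 0.338
For an open-ended stub, Z_in = −jZ_0·cot(βl) = −jZ_0/tan(βl)

Z_in ≈ −j1050 Ω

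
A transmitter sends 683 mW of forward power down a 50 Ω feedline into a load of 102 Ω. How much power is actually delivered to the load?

Γ = (102 − 50)/(102 + 50) = 0.342
|Γ|² = 0.117
P_refl = |Γ|²·P_inc = 79.9 mW, P_del = (1 − |Γ|²)·P_inc = 603 mW

P_delivered ≈ 603 mW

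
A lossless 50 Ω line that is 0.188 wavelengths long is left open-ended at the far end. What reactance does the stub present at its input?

βl = 2π × 0.188 = 67.7°
tan(βl) = 2.44
For an open-ended stub, Z_in = −jZ_0·cot(βl) = −jZ_0/tan(βl)

X_in ≈ -20.5 Ω (capacitive)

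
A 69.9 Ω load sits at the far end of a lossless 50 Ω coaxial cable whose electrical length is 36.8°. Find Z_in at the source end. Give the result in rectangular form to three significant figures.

tan(βl) = tan(36.8°) = 0.748
Z_in = Z_0·(Z_L + jZ_0·tanβl)/(Z_0 + jZ_L·tanβl)
     = 50·(69.9 + j37.4)/(50 + j52.3)

Z_in ≈ 52.1 − j17.1 Ω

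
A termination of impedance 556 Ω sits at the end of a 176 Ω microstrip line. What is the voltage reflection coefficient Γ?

Γ = 0.519

Γ = (Z_L − Z_0)/(Z_L + Z_0) = (556 − 176)/(556 + 176) = 380/732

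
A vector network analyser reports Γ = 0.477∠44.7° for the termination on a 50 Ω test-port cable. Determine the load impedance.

Z_L ≈ 70.3 + j61.1 Ω

Z_L = Z_0·(1 + Γ)/(1 − Γ) = 50·(1.34 + j0.336)/(0.661 − j0.336)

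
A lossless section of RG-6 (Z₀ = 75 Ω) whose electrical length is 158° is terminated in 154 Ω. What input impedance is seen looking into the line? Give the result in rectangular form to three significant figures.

tan(βl) = tan(158°) = -0.404
Z_in = Z_0·(Z_L + jZ_0·tanβl)/(Z_0 + jZ_L·tanβl)
     = 75·(154 − j30.3)/(75 − j62.2)

Z_in ≈ 106 + j57.7 Ω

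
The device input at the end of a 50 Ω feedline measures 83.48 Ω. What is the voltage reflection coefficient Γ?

Γ = 0.251

Γ = (Z_L − Z_0)/(Z_L + Z_0) = (83.48 − 50)/(83.48 + 50) = 33.48/133.5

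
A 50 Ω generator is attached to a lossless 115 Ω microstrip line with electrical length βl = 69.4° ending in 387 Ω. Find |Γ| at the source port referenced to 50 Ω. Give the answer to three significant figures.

|Γ| ≈ 0.42

tan(βl) = 2.66
Z_in = Z_0·(Z_L + jZ_0·tanβl)/(Z_0 + jZ_L·tanβl) = 38.5 − j38.9 Ω
Γ_s = (Z_in − Z_s)/(Z_in + Z_s) = (-11.5 − j38.9)/(88.5 − j38.9), |Γ_s| = 0.42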